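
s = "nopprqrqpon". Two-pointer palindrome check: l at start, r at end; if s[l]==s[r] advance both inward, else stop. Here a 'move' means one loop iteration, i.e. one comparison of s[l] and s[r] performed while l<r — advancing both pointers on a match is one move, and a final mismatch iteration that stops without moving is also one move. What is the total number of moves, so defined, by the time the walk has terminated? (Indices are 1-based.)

4 moves

l=1 r=11: 'n'=='n', l++,r--
l=2 r=10: 'o'=='o', l++,r--
l=3 r=9: 'p'=='p', l++,r--
l=4 r=8: 'p'!='q', stop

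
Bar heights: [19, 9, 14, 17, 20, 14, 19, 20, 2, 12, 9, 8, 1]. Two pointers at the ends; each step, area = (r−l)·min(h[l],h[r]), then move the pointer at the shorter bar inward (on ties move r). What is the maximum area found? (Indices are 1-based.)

[1,13] min(19,1)*12=12 best=12 * → r--
[1,12] min(19,8)*11=88 best=88 * → r--
[1,11] min(19,9)*10=90 best=90 * → r--
[1,10] min(19,12)*9=108 best=108 * → r--
[1,9] min(19,2)*8=16 best=108 → r--
[1,8] min(19,20)*7=133 best=133 * → l++
[2,8] min(9,20)*6=54 best=133 → l++
[3,8] min(14,20)*5=70 best=133 → l++
[4,8] min(17,20)*4=68 best=133 → l++
[5,8] min(20,20)*3=60 best=133 → r--
[5,7] min(20,19)*2=38 best=133 → r--
[5,6] min(20,14)*1=14 best=133 → r--

max area = 133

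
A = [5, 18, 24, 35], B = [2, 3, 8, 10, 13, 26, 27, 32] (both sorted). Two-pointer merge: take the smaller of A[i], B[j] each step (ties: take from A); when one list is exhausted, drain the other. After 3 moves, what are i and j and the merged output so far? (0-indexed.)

i=1, j=2, merged so far=[2, 3, 5]

[i=0,j=0] A[i]=5>B[j]=2 take 2 → j++
[i=0,j=1] A[i]=5>B[j]=3 take 3 → j++
[i=0,j=2] A[i]=5<=B[j]=8 take 5 → i++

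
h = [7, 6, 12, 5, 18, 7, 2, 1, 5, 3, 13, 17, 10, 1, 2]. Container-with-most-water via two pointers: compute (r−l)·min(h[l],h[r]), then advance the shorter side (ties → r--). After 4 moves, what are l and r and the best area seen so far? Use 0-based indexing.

l=2, r=12, best area=84

l=0 r=14: min(7,2)*14=28 best=28 *, r--
l=0 r=13: min(7,1)*13=13 best=28, r--
l=0 r=12: min(7,10)*12=84 best=84 *, l++
l=1 r=12: min(6,10)*11=66 best=84, l++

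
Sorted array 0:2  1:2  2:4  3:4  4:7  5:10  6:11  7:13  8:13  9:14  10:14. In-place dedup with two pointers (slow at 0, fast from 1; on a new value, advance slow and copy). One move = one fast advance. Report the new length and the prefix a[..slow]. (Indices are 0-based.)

length 7; prefix = [2, 4, 7, 10, 11, 13, 14]

(s=0,f=1) a[fast]=2=a[slow] dup → fast++
(s=0,f=2) a[fast]=4≠a[slow]=2 write a[1]=4 → slow++,fast++
(s=1,f=3) a[fast]=4=a[slow] dup → fast++
(s=1,f=4) a[fast]=7≠a[slow]=4 write a[2]=7 → slow++,fast++
(s=2,f=5) a[fast]=10≠a[slow]=7 write a[3]=10 → slow++,fast++
(s=3,f=6) a[fast]=11≠a[slow]=10 write a[4]=11 → slow++,fast++
(s=4,f=7) a[fast]=13≠a[slow]=11 write a[5]=13 → slow++,fast++
(s=5,f=8) a[fast]=13=a[slow] dup → fast++
(s=5,f=9) a[fast]=14≠a[slow]=13 write a[6]=14 → slow++,fast++
(s=6,f=10) a[fast]=14=a[slow] dup → fast++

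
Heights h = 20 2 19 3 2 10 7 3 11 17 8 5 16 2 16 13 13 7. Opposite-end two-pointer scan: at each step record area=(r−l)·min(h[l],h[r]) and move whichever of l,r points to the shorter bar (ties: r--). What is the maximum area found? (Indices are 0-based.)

l=0 r=17: min(20,7)*17=119 best=119 *, r--
l=0 r=16: min(20,13)*16=208 best=208 *, r--
l=0 r=15: min(20,13)*15=195 best=208, r--
l=0 r=14: min(20,16)*14=224 best=224 *, r--
l=0 r=13: min(20,2)*13=26 best=224, r--
l=0 r=12: min(20,16)*12=192 best=224, r--
l=0 r=11: min(20,5)*11=55 best=224, r--
l=0 r=10: min(20,8)*10=80 best=224, r--
l=0 r=9: min(20,17)*9=153 best=224, r--
l=0 r=8: min(20,11)*8=88 best=224, r--
l=0 r=7: min(20,3)*7=21 best=224, r--
l=0 r=6: min(20,7)*6=42 best=224, r--
l=0 r=5: min(20,10)*5=50 best=224, r--
l=0 r=4: min(20,2)*4=8 best=224, r--
l=0 r=3: min(20,3)*3=9 best=224, r--
l=0 r=2: min(20,19)*2=38 best=224, r--
l=0 r=1: min(20,2)*1=2 best=224, r--

max area = 224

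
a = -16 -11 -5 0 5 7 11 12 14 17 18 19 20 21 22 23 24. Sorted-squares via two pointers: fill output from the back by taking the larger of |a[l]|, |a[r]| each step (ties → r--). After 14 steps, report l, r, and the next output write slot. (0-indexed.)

l=2, r=4, next write slot=2

l=0 r=16: |-16|<=|24| out[16]=576, r--
l=0 r=15: |-16|<=|23| out[15]=529, r--
l=0 r=14: |-16|<=|22| out[14]=484, r--
l=0 r=13: |-16|<=|21| out[13]=441, r--
l=0 r=12: |-16|<=|20| out[12]=400, r--
l=0 r=11: |-16|<=|19| out[11]=361, r--
l=0 r=10: |-16|<=|18| out[10]=324, r--
l=0 r=9: |-16|<=|17| out[9]=289, r--
l=0 r=8: |-16|>|14| out[8]=256, l++
l=1 r=8: |-11|<=|14| out[7]=196, r--
l=1 r=7: |-11|<=|12| out[6]=144, r--
l=1 r=6: |-11|<=|11| out[5]=121, r--
l=1 r=5: |-11|>|7| out[4]=121, l++
l=2 r=5: |-5|<=|7| out[3]=49, r--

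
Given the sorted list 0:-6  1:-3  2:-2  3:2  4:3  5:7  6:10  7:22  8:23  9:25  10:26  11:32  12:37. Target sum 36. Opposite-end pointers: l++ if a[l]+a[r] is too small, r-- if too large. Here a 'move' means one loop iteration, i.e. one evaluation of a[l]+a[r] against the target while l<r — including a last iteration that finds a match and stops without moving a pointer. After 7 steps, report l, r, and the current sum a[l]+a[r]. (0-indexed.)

l=5, r=10, sum=33

l=0 r=12: -6+37=31 <36, l++
l=1 r=12: -3+37=34 <36, l++
l=2 r=12: -2+37=35 <36, l++
l=3 r=12: 2+37=39 >36, r--
l=3 r=11: 2+32=34 <36, l++
l=4 r=11: 3+32=35 <36, l++
l=5 r=11: 7+32=39 >36, r--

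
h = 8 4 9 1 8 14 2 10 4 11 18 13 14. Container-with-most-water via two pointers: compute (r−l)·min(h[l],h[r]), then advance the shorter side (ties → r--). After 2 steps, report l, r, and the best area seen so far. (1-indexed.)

l=1 r=13: min(8,14)*12=96 best=96 *, l++
l=2 r=13: min(4,14)*11=44 best=96, l++

l=3, r=13, best area=96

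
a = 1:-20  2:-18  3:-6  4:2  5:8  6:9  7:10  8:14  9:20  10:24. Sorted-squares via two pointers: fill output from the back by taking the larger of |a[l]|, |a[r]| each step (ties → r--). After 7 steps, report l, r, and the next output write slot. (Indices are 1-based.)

l=1 r=10: |-20|<=|24| out[10]=576, r--
l=1 r=9: |-20|<=|20| out[9]=400, r--
l=1 r=8: |-20|>|14| out[8]=400, l++
l=2 r=8: |-18|>|14| out[7]=324, l++
l=3 r=8: |-6|<=|14| out[6]=196, r--
l=3 r=7: |-6|<=|10| out[5]=100, r--
l=3 r=6: |-6|<=|9| out[4]=81, r--

l=3, r=5, next write slot=3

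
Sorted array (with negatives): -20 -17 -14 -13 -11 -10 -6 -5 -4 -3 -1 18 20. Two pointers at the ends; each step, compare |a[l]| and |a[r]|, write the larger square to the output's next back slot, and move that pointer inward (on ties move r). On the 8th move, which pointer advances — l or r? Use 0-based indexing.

l

l=0 r=12: |-20|<=|20| out[12]=400, r--
l=0 r=11: |-20|>|18| out[11]=400, l++
l=1 r=11: |-17|<=|18| out[10]=324, r--
l=1 r=10: |-17|>|-1| out[9]=289, l++
l=2 r=10: |-14|>|-1| out[8]=196, l++
l=3 r=10: |-13|>|-1| out[7]=169, l++
l=4 r=10: |-11|>|-1| out[6]=121, l++
l=5 r=10: |-10|>|-1| out[5]=100, l++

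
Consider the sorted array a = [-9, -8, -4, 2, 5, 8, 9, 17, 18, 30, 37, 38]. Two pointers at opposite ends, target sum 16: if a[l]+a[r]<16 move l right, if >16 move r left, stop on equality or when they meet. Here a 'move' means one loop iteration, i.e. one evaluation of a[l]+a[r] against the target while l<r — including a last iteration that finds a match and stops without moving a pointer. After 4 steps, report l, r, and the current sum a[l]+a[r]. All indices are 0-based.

[0,11] -9+38=29 >16 → r--
[0,10] -9+37=28 >16 → r--
[0,9] -9+30=21 >16 → r--
[0,8] -9+18=9 <16 → l++

l=1, r=8, sum=10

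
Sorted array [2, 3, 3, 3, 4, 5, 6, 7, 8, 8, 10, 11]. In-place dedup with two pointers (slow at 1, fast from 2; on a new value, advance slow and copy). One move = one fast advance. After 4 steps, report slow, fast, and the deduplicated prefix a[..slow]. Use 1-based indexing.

slow=3, fast=6, prefix=[2, 3, 4]

(s=1,f=2) a[fast]=3≠a[slow]=2 write a[2]=3 → slow++,fast++
(s=2,f=3) a[fast]=3=a[slow] dup → fast++
(s=2,f=4) a[fast]=3=a[slow] dup → fast++
(s=2,f=5) a[fast]=4≠a[slow]=3 write a[3]=4 → slow++,fast++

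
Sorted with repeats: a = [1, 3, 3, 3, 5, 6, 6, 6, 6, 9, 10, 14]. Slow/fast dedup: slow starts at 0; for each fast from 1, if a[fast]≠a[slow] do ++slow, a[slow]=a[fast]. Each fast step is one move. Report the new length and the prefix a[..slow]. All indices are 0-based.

length 7; prefix = [1, 3, 5, 6, 9, 10, 14]

slow=0 fast=1: a[fast]=3≠a[slow]=1 write a[1]=3, slow++,fast++
slow=1 fast=2: a[fast]=3=a[slow] dup, fast++
slow=1 fast=3: a[fast]=3=a[slow] dup, fast++
slow=1 fast=4: a[fast]=5≠a[slow]=3 write a[2]=5, slow++,fast++
slow=2 fast=5: a[fast]=6≠a[slow]=5 write a[3]=6, slow++,fast++
slow=3 fast=6: a[fast]=6=a[slow] dup, fast++
slow=3 fast=7: a[fast]=6=a[slow] dup, fast++
slow=3 fast=8: a[fast]=6=a[slow] dup, fast++
slow=3 fast=9: a[fast]=9≠a[slow]=6 write a[4]=9, slow++,fast++
slow=4 fast=10: a[fast]=10≠a[slow]=9 write a[5]=10, slow++,fast++
slow=5 fast=11: a[fast]=14≠a[slow]=10 write a[6]=14, slow++,fast++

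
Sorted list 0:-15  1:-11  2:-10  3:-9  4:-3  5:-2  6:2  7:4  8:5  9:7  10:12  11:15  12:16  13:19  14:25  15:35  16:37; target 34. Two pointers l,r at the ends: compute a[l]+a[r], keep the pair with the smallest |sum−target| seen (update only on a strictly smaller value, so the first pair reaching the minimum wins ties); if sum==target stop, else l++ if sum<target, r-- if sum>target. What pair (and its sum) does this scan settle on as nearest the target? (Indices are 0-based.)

l=0 r=16: -15+37=22 d=12 *, l++
l=1 r=16: -11+37=26 d=8 *, l++
l=2 r=16: -10+37=27 d=7 *, l++
l=3 r=16: -9+37=28 d=6 *, l++
l=4 r=16: -3+37=34 d=0 *, stop

pair (-3, 37) with sum 34 (|Δ|=0)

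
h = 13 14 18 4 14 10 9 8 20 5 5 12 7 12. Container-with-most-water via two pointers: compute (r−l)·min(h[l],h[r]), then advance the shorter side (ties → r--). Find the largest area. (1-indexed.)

max area = 156

l=1 r=14: min(13,12)*13=156 best=156 *, r--
l=1 r=13: min(13,7)*12=84 best=156, r--
l=1 r=12: min(13,12)*11=132 best=156, r--
l=1 r=11: min(13,5)*10=50 best=156, r--
l=1 r=10: min(13,5)*9=45 best=156, r--
l=1 r=9: min(13,20)*8=104 best=156, l++
l=2 r=9: min(14,20)*7=98 best=156, l++
l=3 r=9: min(18,20)*6=108 best=156, l++
l=4 r=9: min(4,20)*5=20 best=156, l++
l=5 r=9: min(14,20)*4=56 best=156, l++
l=6 r=9: min(10,20)*3=30 best=156, l++
l=7 r=9: min(9,20)*2=18 best=156, l++
l=8 r=9: min(8,20)*1=8 best=156, l++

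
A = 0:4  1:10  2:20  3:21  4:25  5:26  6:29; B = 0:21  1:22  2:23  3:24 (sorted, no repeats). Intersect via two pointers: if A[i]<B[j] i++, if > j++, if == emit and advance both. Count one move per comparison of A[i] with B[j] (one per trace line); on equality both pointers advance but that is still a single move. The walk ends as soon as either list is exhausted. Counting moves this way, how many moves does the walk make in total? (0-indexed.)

i=0 j=0: 4<21, i++
i=1 j=0: 10<21, i++
i=2 j=0: 20<21, i++
i=3 j=0: 21==21 emit, i++,j++
i=4 j=1: 25>22, j++
i=4 j=2: 25>23, j++
i=4 j=3: 25>24, j++

7 moves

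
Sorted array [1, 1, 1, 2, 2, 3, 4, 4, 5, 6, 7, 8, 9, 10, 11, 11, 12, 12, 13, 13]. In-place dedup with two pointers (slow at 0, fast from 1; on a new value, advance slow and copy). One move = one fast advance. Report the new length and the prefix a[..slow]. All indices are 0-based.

(s=0,f=1) a[fast]=1=a[slow] dup → fast++
(s=0,f=2) a[fast]=1=a[slow] dup → fast++
(s=0,f=3) a[fast]=2≠a[slow]=1 write a[1]=2 → slow++,fast++
(s=1,f=4) a[fast]=2=a[slow] dup → fast++
(s=1,f=5) a[fast]=3≠a[slow]=2 write a[2]=3 → slow++,fast++
(s=2,f=6) a[fast]=4≠a[slow]=3 write a[3]=4 → slow++,fast++
(s=3,f=7) a[fast]=4=a[slow] dup → fast++
(s=3,f=8) a[fast]=5≠a[slow]=4 write a[4]=5 → slow++,fast++
(s=4,f=9) a[fast]=6≠a[slow]=5 write a[5]=6 → slow++,fast++
(s=5,f=10) a[fast]=7≠a[slow]=6 write a[6]=7 → slow++,fast++
(s=6,f=11) a[fast]=8≠a[slow]=7 write a[7]=8 → slow++,fast++
(s=7,f=12) a[fast]=9≠a[slow]=8 write a[8]=9 → slow++,fast++
(s=8,f=13) a[fast]=10≠a[slow]=9 write a[9]=10 → slow++,fast++
(s=9,f=14) a[fast]=11≠a[slow]=10 write a[10]=11 → slow++,fast++
(s=10,f=15) a[fast]=11=a[slow] dup → fast++
(s=10,f=16) a[fast]=12≠a[slow]=11 write a[11]=12 → slow++,fast++
(s=11,f=17) a[fast]=12=a[slow] dup → fast++
(s=11,f=18) a[fast]=13≠a[slow]=12 write a[12]=13 → slow++,fast++
(s=12,f=19) a[fast]=13=a[slow] dup → fast++

length 13; prefix = [1, 2, 3, 4, 5, 6, 7, 8, 9, 10, 11, 12, 13]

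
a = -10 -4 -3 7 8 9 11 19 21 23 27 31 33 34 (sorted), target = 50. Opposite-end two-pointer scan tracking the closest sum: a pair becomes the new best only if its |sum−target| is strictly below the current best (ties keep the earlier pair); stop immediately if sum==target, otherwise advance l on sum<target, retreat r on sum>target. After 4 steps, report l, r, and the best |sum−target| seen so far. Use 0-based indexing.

l=4, r=13, best |Δ|=9

[0,13] -10+34=24 d=26 * → l++
[1,13] -4+34=30 d=20 * → l++
[2,13] -3+34=31 d=19 * → l++
[3,13] 7+34=41 d=9 * → l++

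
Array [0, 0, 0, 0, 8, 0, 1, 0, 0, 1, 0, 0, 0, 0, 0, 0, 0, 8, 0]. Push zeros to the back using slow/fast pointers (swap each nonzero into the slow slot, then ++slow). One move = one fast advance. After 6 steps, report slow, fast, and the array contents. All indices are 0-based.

slow=0 fast=0: a[fast]=0, fast++
slow=0 fast=1: a[fast]=0, fast++
slow=0 fast=2: a[fast]=0, fast++
slow=0 fast=3: a[fast]=0, fast++
slow=0 fast=4: a[fast]=8≠0 swap→a[0]=8, slow++,fast++
slow=1 fast=5: a[fast]=0, fast++

slow=1, fast=6, a=[8, 0, 0, 0, 0, 0, 1, 0, 0, 1, 0, 0, 0, 0, 0, 0, 0, 8, 0]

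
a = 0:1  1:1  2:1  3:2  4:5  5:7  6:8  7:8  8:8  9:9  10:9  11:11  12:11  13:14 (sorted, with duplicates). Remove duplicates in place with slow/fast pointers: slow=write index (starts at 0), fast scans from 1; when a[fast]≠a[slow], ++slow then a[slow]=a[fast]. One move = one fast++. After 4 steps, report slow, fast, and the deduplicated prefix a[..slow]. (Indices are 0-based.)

slow=2, fast=5, prefix=[1, 2, 5]

slow=0 fast=1: a[fast]=1=a[slow] dup, fast++
slow=0 fast=2: a[fast]=1=a[slow] dup, fast++
slow=0 fast=3: a[fast]=2≠a[slow]=1 write a[1]=2, slow++,fast++
slow=1 fast=4: a[fast]=5≠a[slow]=2 write a[2]=5, slow++,fast++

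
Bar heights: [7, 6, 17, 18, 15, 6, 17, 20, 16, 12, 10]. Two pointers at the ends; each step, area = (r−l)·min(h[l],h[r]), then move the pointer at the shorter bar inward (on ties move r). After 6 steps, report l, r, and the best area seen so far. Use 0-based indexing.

[0,10] min(7,10)*10=70 best=70 * → l++
[1,10] min(6,10)*9=54 best=70 → l++
[2,10] min(17,10)*8=80 best=80 * → r--
[2,9] min(17,12)*7=84 best=84 * → r--
[2,8] min(17,16)*6=96 best=96 * → r--
[2,7] min(17,20)*5=85 best=96 → l++

l=3, r=7, best area=96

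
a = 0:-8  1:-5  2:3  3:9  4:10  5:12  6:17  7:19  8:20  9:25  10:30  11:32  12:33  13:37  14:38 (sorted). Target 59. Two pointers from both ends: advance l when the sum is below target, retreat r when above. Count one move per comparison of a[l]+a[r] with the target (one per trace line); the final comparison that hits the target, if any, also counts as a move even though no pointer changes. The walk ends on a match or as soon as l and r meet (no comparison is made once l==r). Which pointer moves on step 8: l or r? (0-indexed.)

l

[0,14] -8+38=30 <59 → l++
[1,14] -5+38=33 <59 → l++
[2,14] 3+38=41 <59 → l++
[3,14] 9+38=47 <59 → l++
[4,14] 10+38=48 <59 → l++
[5,14] 12+38=50 <59 → l++
[6,14] 17+38=55 <59 → l++
[7,14] 19+38=57 <59 → l++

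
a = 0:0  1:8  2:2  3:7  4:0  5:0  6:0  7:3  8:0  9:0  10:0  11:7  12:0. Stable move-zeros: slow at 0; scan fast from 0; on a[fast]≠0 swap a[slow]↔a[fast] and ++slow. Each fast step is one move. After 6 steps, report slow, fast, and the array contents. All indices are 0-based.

(s=0,f=0) a[fast]=0 → fast++
(s=0,f=1) a[fast]=8≠0 swap→a[0]=8 → slow++,fast++
(s=1,f=2) a[fast]=2≠0 swap→a[1]=2 → slow++,fast++
(s=2,f=3) a[fast]=7≠0 swap→a[2]=7 → slow++,fast++
(s=3,f=4) a[fast]=0 → fast++
(s=3,f=5) a[fast]=0 → fast++

slow=3, fast=6, a=[8, 2, 7, 0, 0, 0, 0, 3, 0, 0, 0, 7, 0]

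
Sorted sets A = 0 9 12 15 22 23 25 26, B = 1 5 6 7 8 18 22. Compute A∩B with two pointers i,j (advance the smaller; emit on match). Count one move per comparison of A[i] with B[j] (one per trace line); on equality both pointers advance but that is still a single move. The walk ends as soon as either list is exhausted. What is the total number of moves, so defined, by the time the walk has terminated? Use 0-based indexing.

11 moves

i=0 j=0: 0<1, i++
i=1 j=0: 9>1, j++
i=1 j=1: 9>5, j++
i=1 j=2: 9>6, j++
i=1 j=3: 9>7, j++
i=1 j=4: 9>8, j++
i=1 j=5: 9<18, i++
i=2 j=5: 12<18, i++
i=3 j=5: 15<18, i++
i=4 j=5: 22>18, j++
i=4 j=6: 22==22 emit, i++,j++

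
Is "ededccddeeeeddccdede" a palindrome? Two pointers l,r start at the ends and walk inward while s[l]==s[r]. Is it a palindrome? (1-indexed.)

palindrome

l=1 r=20: 'e'=='e', l++,r--
l=2 r=19: 'd'=='d', l++,r--
l=3 r=18: 'e'=='e', l++,r--
l=4 r=17: 'd'=='d', l++,r--
l=5 r=16: 'c'=='c', l++,r--
l=6 r=15: 'c'=='c', l++,r--
l=7 r=14: 'd'=='d', l++,r--
l=8 r=13: 'd'=='d', l++,r--
l=9 r=12: 'e'=='e', l++,r--
l=10 r=11: 'e'=='e', l++,r--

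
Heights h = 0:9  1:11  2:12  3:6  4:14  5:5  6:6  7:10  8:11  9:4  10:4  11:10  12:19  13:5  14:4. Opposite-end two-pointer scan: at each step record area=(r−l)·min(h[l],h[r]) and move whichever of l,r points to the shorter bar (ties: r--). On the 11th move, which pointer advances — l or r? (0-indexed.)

l

l=0 r=14: min(9,4)*14=56 best=56 *, r--
l=0 r=13: min(9,5)*13=65 best=65 *, r--
l=0 r=12: min(9,19)*12=108 best=108 *, l++
l=1 r=12: min(11,19)*11=121 best=121 *, l++
l=2 r=12: min(12,19)*10=120 best=121, l++
l=3 r=12: min(6,19)*9=54 best=121, l++
l=4 r=12: min(14,19)*8=112 best=121, l++
l=5 r=12: min(5,19)*7=35 best=121, l++
l=6 r=12: min(6,19)*6=36 best=121, l++
l=7 r=12: min(10,19)*5=50 best=121, l++
l=8 r=12: min(11,19)*4=44 best=121, l++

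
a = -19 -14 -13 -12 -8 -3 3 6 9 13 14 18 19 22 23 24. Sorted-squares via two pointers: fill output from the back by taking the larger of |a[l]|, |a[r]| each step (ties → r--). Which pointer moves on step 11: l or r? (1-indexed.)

l=1 r=16: |-19|<=|24| out[16]=576, r--
l=1 r=15: |-19|<=|23| out[15]=529, r--
l=1 r=14: |-19|<=|22| out[14]=484, r--
l=1 r=13: |-19|<=|19| out[13]=361, r--
l=1 r=12: |-19|>|18| out[12]=361, l++
l=2 r=12: |-14|<=|18| out[11]=324, r--
l=2 r=11: |-14|<=|14| out[10]=196, r--
l=2 r=10: |-14|>|13| out[9]=196, l++
l=3 r=10: |-13|<=|13| out[8]=169, r--
l=3 r=9: |-13|>|9| out[7]=169, l++
l=4 r=9: |-12|>|9| out[6]=144, l++

l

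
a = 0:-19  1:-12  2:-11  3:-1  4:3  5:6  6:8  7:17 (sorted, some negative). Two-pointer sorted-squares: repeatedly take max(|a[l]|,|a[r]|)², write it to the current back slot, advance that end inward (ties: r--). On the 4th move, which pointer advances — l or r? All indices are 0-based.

l=0 r=7: |-19|>|17| out[7]=361, l++
l=1 r=7: |-12|<=|17| out[6]=289, r--
l=1 r=6: |-12|>|8| out[5]=144, l++
l=2 r=6: |-11|>|8| out[4]=121, l++

l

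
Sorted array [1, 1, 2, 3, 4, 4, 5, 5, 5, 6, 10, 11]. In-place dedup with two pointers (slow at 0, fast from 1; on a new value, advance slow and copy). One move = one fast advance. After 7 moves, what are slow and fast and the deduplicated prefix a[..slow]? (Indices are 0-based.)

(s=0,f=1) a[fast]=1=a[slow] dup → fast++
(s=0,f=2) a[fast]=2≠a[slow]=1 write a[1]=2 → slow++,fast++
(s=1,f=3) a[fast]=3≠a[slow]=2 write a[2]=3 → slow++,fast++
(s=2,f=4) a[fast]=4≠a[slow]=3 write a[3]=4 → slow++,fast++
(s=3,f=5) a[fast]=4=a[slow] dup → fast++
(s=3,f=6) a[fast]=5≠a[slow]=4 write a[4]=5 → slow++,fast++
(s=4,f=7) a[fast]=5=a[slow] dup → fast++

slow=4, fast=8, prefix=[1, 2, 3, 4, 5]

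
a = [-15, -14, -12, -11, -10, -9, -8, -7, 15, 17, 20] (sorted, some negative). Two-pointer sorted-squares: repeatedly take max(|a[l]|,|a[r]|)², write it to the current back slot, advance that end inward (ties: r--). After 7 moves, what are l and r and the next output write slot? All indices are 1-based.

[1,11] |-15|<=|20| out[11]=400 → r--
[1,10] |-15|<=|17| out[10]=289 → r--
[1,9] |-15|<=|15| out[9]=225 → r--
[1,8] |-15|>|-7| out[8]=225 → l++
[2,8] |-14|>|-7| out[7]=196 → l++
[3,8] |-12|>|-7| out[6]=144 → l++
[4,8] |-11|>|-7| out[5]=121 → l++

l=5, r=8, next write slot=4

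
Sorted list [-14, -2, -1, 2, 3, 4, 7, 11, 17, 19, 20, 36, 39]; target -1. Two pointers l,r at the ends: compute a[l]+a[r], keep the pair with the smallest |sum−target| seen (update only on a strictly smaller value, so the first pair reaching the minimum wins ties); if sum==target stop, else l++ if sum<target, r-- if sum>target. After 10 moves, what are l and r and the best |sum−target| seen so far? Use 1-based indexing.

l=2, r=4, best |Δ|=2

[1,13] -14+39=25 d=26 * → r--
[1,12] -14+36=22 d=23 * → r--
[1,11] -14+20=6 d=7 * → r--
[1,10] -14+19=5 d=6 * → r--
[1,9] -14+17=3 d=4 * → r--
[1,8] -14+11=-3 d=2 * → l++
[2,8] -2+11=9 d=10 → r--
[2,7] -2+7=5 d=6 → r--
[2,6] -2+4=2 d=3 → r--
[2,5] -2+3=1 d=2 → r--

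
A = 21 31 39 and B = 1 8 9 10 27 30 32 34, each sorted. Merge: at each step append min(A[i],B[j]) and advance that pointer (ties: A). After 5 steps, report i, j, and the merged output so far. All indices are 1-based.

[i=1,j=1] A[i]=21>B[j]=1 take 1 → j++
[i=1,j=2] A[i]=21>B[j]=8 take 8 → j++
[i=1,j=3] A[i]=21>B[j]=9 take 9 → j++
[i=1,j=4] A[i]=21>B[j]=10 take 10 → j++
[i=1,j=5] A[i]=21<=B[j]=27 take 21 → i++

i=2, j=5, merged so far=[1, 8, 9, 10, 21]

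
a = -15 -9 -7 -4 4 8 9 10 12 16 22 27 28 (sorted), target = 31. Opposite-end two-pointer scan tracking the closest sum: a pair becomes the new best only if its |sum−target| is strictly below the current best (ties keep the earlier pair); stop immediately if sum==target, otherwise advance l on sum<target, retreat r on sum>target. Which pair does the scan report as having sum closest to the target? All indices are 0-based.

l=0 r=12: -15+28=13 d=18 *, l++
l=1 r=12: -9+28=19 d=12 *, l++
l=2 r=12: -7+28=21 d=10 *, l++
l=3 r=12: -4+28=24 d=7 *, l++
l=4 r=12: 4+28=32 d=1 *, r--
l=4 r=11: 4+27=31 d=0 *, stop

pair (4, 27) with sum 31 (|Δ|=0)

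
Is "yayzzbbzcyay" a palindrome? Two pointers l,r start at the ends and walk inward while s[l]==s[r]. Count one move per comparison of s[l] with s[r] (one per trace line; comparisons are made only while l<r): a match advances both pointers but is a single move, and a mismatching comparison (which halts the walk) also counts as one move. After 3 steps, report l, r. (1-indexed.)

l=1 r=12: 'y'=='y', l++,r--
l=2 r=11: 'a'=='a', l++,r--
l=3 r=10: 'y'=='y', l++,r--

l=4, r=9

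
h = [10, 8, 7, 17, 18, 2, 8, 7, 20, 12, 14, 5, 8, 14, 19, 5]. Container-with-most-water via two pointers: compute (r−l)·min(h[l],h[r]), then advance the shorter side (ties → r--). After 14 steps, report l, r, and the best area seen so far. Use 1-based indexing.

l=9, r=10, best area=187

[1,16] min(10,5)*15=75 best=75 * → r--
[1,15] min(10,19)*14=140 best=140 * → l++
[2,15] min(8,19)*13=104 best=140 → l++
[3,15] min(7,19)*12=84 best=140 → l++
[4,15] min(17,19)*11=187 best=187 * → l++
[5,15] min(18,19)*10=180 best=187 → l++
[6,15] min(2,19)*9=18 best=187 → l++
[7,15] min(8,19)*8=64 best=187 → l++
[8,15] min(7,19)*7=49 best=187 → l++
[9,15] min(20,19)*6=114 best=187 → r--
[9,14] min(20,14)*5=70 best=187 → r--
[9,13] min(20,8)*4=32 best=187 → r--
[9,12] min(20,5)*3=15 best=187 → r--
[9,11] min(20,14)*2=28 best=187 → r--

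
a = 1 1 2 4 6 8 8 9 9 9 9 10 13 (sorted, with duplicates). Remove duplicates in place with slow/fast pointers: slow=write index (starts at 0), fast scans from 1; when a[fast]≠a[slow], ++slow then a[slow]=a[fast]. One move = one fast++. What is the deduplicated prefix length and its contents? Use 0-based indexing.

length 8; prefix = [1, 2, 4, 6, 8, 9, 10, 13]

slow=0 fast=1: a[fast]=1=a[slow] dup, fast++
slow=0 fast=2: a[fast]=2≠a[slow]=1 write a[1]=2, slow++,fast++
slow=1 fast=3: a[fast]=4≠a[slow]=2 write a[2]=4, slow++,fast++
slow=2 fast=4: a[fast]=6≠a[slow]=4 write a[3]=6, slow++,fast++
slow=3 fast=5: a[fast]=8≠a[slow]=6 write a[4]=8, slow++,fast++
slow=4 fast=6: a[fast]=8=a[slow] dup, fast++
slow=4 fast=7: a[fast]=9≠a[slow]=8 write a[5]=9, slow++,fast++
slow=5 fast=8: a[fast]=9=a[slow] dup, fast++
slow=5 fast=9: a[fast]=9=a[slow] dup, fast++
slow=5 fast=10: a[fast]=9=a[slow] dup, fast++
slow=5 fast=11: a[fast]=10≠a[slow]=9 write a[6]=10, slow++,fast++
slow=6 fast=12: a[fast]=13≠a[slow]=10 write a[7]=13, slow++,fast++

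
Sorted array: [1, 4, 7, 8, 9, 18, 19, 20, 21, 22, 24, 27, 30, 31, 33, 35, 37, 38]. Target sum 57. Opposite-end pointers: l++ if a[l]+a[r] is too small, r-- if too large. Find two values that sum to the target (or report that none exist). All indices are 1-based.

(19, 38)

l=1 r=18: 1+38=39 <57, l++
l=2 r=18: 4+38=42 <57, l++
l=3 r=18: 7+38=45 <57, l++
l=4 r=18: 8+38=46 <57, l++
l=5 r=18: 9+38=47 <57, l++
l=6 r=18: 18+38=56 <57, l++
l=7 r=18: 19+38=57, found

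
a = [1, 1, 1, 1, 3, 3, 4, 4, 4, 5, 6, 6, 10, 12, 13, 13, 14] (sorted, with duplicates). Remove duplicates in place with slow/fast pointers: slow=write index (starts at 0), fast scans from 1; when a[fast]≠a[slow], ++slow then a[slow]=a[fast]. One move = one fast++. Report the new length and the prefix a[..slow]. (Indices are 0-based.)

length 9; prefix = [1, 3, 4, 5, 6, 10, 12, 13, 14]

slow=0 fast=1: a[fast]=1=a[slow] dup, fast++
slow=0 fast=2: a[fast]=1=a[slow] dup, fast++
slow=0 fast=3: a[fast]=1=a[slow] dup, fast++
slow=0 fast=4: a[fast]=3≠a[slow]=1 write a[1]=3, slow++,fast++
slow=1 fast=5: a[fast]=3=a[slow] dup, fast++
slow=1 fast=6: a[fast]=4≠a[slow]=3 write a[2]=4, slow++,fast++
slow=2 fast=7: a[fast]=4=a[slow] dup, fast++
slow=2 fast=8: a[fast]=4=a[slow] dup, fast++
slow=2 fast=9: a[fast]=5≠a[slow]=4 write a[3]=5, slow++,fast++
slow=3 fast=10: a[fast]=6≠a[slow]=5 write a[4]=6, slow++,fast++
slow=4 fast=11: a[fast]=6=a[slow] dup, fast++
slow=4 fast=12: a[fast]=10≠a[slow]=6 write a[5]=10, slow++,fast++
slow=5 fast=13: a[fast]=12≠a[slow]=10 write a[6]=12, slow++,fast++
slow=6 fast=14: a[fast]=13≠a[slow]=12 write a[7]=13, slow++,fast++
slow=7 fast=15: a[fast]=13=a[slow] dup, fast++
slow=7 fast=16: a[fast]=14≠a[slow]=13 write a[8]=14, slow++,fast++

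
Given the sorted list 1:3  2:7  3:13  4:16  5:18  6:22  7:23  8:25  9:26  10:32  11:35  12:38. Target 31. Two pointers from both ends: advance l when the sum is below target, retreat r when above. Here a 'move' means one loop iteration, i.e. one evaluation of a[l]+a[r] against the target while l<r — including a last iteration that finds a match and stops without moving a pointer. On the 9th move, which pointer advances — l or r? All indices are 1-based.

r

[1,12] 3+38=41 >31 → r--
[1,11] 3+35=38 >31 → r--
[1,10] 3+32=35 >31 → r--
[1,9] 3+26=29 <31 → l++
[2,9] 7+26=33 >31 → r--
[2,8] 7+25=32 >31 → r--
[2,7] 7+23=30 <31 → l++
[3,7] 13+23=36 >31 → r--
[3,6] 13+22=35 >31 → r--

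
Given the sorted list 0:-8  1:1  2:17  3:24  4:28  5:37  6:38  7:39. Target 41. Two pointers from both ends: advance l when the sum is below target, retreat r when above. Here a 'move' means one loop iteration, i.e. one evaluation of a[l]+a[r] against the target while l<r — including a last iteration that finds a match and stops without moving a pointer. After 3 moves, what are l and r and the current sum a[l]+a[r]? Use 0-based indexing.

[0,7] -8+39=31 <41 → l++
[1,7] 1+39=40 <41 → l++
[2,7] 17+39=56 >41 → r--

l=2, r=6, sum=55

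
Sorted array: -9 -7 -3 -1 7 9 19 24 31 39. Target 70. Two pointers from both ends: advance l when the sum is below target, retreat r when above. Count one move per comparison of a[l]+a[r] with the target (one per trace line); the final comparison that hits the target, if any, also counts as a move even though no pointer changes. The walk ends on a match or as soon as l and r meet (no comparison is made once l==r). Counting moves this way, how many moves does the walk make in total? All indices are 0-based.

9 moves

l=0 r=9: -9+39=30 <70, l++
l=1 r=9: -7+39=32 <70, l++
l=2 r=9: -3+39=36 <70, l++
l=3 r=9: -1+39=38 <70, l++
l=4 r=9: 7+39=46 <70, l++
l=5 r=9: 9+39=48 <70, l++
l=6 r=9: 19+39=58 <70, l++
l=7 r=9: 24+39=63 <70, l++
l=8 r=9: 31+39=70, found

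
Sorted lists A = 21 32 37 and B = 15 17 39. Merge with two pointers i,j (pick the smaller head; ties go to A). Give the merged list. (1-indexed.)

[15, 17, 21, 32, 37, 39]

[i=1,j=1] A[i]=21>B[j]=15 take 15 → j++
[i=1,j=2] A[i]=21>B[j]=17 take 17 → j++
[i=1,j=3] A[i]=21<=B[j]=39 take 21 → i++
[i=2,j=3] A[i]=32<=B[j]=39 take 32 → i++
[i=3,j=3] A[i]=37<=B[j]=39 take 37 → i++
[i=4,j=3] A done, take B[j]=39 → j++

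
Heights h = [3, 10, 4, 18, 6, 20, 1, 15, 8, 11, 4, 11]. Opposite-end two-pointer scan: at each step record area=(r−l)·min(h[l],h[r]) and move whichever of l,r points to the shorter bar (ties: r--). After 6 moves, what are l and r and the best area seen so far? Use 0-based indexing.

l=0 r=11: min(3,11)*11=33 best=33 *, l++
l=1 r=11: min(10,11)*10=100 best=100 *, l++
l=2 r=11: min(4,11)*9=36 best=100, l++
l=3 r=11: min(18,11)*8=88 best=100, r--
l=3 r=10: min(18,4)*7=28 best=100, r--
l=3 r=9: min(18,11)*6=66 best=100, r--

l=3, r=8, best area=100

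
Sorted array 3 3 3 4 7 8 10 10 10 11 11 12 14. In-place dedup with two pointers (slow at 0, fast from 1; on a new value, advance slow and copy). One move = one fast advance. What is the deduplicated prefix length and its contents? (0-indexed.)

length 8; prefix = [3, 4, 7, 8, 10, 11, 12, 14]

slow=0 fast=1: a[fast]=3=a[slow] dup, fast++
slow=0 fast=2: a[fast]=3=a[slow] dup, fast++
slow=0 fast=3: a[fast]=4≠a[slow]=3 write a[1]=4, slow++,fast++
slow=1 fast=4: a[fast]=7≠a[slow]=4 write a[2]=7, slow++,fast++
slow=2 fast=5: a[fast]=8≠a[slow]=7 write a[3]=8, slow++,fast++
slow=3 fast=6: a[fast]=10≠a[slow]=8 write a[4]=10, slow++,fast++
slow=4 fast=7: a[fast]=10=a[slow] dup, fast++
slow=4 fast=8: a[fast]=10=a[slow] dup, fast++
slow=4 fast=9: a[fast]=11≠a[slow]=10 write a[5]=11, slow++,fast++
slow=5 fast=10: a[fast]=11=a[slow] dup, fast++
slow=5 fast=11: a[fast]=12≠a[slow]=11 write a[6]=12, slow++,fast++
slow=6 fast=12: a[fast]=14≠a[slow]=12 write a[7]=14, slow++,fast++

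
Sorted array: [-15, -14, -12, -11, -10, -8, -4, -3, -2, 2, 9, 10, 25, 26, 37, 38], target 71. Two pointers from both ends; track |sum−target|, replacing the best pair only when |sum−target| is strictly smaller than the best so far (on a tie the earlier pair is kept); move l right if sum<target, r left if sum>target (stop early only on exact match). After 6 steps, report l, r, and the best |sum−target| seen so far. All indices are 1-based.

[1,16] -15+38=23 d=48 * → l++
[2,16] -14+38=24 d=47 * → l++
[3,16] -12+38=26 d=45 * → l++
[4,16] -11+38=27 d=44 * → l++
[5,16] -10+38=28 d=43 * → l++
[6,16] -8+38=30 d=41 * → l++

l=7, r=16, best |Δ|=41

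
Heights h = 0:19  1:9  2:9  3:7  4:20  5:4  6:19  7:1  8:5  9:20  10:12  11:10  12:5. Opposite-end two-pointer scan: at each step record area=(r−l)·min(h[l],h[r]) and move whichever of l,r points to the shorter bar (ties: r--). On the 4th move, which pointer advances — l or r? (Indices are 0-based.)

l

[0,12] min(19,5)*12=60 best=60 * → r--
[0,11] min(19,10)*11=110 best=110 * → r--
[0,10] min(19,12)*10=120 best=120 * → r--
[0,9] min(19,20)*9=171 best=171 * → l++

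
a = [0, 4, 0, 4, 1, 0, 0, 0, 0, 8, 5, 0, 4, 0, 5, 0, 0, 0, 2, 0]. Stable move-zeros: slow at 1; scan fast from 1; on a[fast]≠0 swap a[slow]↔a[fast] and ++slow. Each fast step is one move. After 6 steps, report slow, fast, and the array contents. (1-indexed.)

slow=4, fast=7, a=[4, 4, 1, 0, 0, 0, 0, 0, 0, 8, 5, 0, 4, 0, 5, 0, 0, 0, 2, 0]

slow=1 fast=1: a[fast]=0, fast++
slow=1 fast=2: a[fast]=4≠0 swap→a[1]=4, slow++,fast++
slow=2 fast=3: a[fast]=0, fast++
slow=2 fast=4: a[fast]=4≠0 swap→a[2]=4, slow++,fast++
slow=3 fast=5: a[fast]=1≠0 swap→a[3]=1, slow++,fast++
slow=4 fast=6: a[fast]=0, fast++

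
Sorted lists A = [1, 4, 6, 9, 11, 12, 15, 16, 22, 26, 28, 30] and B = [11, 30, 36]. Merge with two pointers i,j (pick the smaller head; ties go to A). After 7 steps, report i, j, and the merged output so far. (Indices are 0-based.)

i=6, j=1, merged so far=[1, 4, 6, 9, 11, 11, 12]

[i=0,j=0] A[i]=1<=B[j]=11 take 1 → i++
[i=1,j=0] A[i]=4<=B[j]=11 take 4 → i++
[i=2,j=0] A[i]=6<=B[j]=11 take 6 → i++
[i=3,j=0] A[i]=9<=B[j]=11 take 9 → i++
[i=4,j=0] A[i]=11<=B[j]=11 take 11 → i++
[i=5,j=0] A[i]=12>B[j]=11 take 11 → j++
[i=5,j=1] A[i]=12<=B[j]=30 take 12 → i++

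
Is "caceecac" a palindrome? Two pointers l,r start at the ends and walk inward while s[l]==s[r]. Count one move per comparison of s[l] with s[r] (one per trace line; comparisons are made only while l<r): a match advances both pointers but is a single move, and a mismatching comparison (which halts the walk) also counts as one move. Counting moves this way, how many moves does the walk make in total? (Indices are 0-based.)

4 moves

l=0 r=7: 'c'=='c', l++,r--
l=1 r=6: 'a'=='a', l++,r--
l=2 r=5: 'c'=='c', l++,r--
l=3 r=4: 'e'=='e', l++,r--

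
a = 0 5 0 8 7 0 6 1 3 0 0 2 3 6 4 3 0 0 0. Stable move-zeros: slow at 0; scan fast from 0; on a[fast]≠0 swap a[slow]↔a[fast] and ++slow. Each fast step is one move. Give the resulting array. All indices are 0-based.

slow=0 fast=0: a[fast]=0, fast++
slow=0 fast=1: a[fast]=5≠0 swap→a[0]=5, slow++,fast++
slow=1 fast=2: a[fast]=0, fast++
slow=1 fast=3: a[fast]=8≠0 swap→a[1]=8, slow++,fast++
slow=2 fast=4: a[fast]=7≠0 swap→a[2]=7, slow++,fast++
slow=3 fast=5: a[fast]=0, fast++
slow=3 fast=6: a[fast]=6≠0 swap→a[3]=6, slow++,fast++
slow=4 fast=7: a[fast]=1≠0 swap→a[4]=1, slow++,fast++
slow=5 fast=8: a[fast]=3≠0 swap→a[5]=3, slow++,fast++
slow=6 fast=9: a[fast]=0, fast++
slow=6 fast=10: a[fast]=0, fast++
slow=6 fast=11: a[fast]=2≠0 swap→a[6]=2, slow++,fast++
slow=7 fast=12: a[fast]=3≠0 swap→a[7]=3, slow++,fast++
slow=8 fast=13: a[fast]=6≠0 swap→a[8]=6, slow++,fast++
slow=9 fast=14: a[fast]=4≠0 swap→a[9]=4, slow++,fast++
slow=10 fast=15: a[fast]=3≠0 swap→a[10]=3, slow++,fast++
slow=11 fast=16: a[fast]=0, fast++
slow=11 fast=17: a[fast]=0, fast++
slow=11 fast=18: a[fast]=0, fast++

[5, 8, 7, 6, 1, 3, 2, 3, 6, 4, 3, 0, 0, 0, 0, 0, 0, 0, 0]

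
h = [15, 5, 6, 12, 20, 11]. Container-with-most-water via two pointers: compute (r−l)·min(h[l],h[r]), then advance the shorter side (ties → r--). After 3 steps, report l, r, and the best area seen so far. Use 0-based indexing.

l=0 r=5: min(15,11)*5=55 best=55 *, r--
l=0 r=4: min(15,20)*4=60 best=60 *, l++
l=1 r=4: min(5,20)*3=15 best=60, l++

l=2, r=4, best area=60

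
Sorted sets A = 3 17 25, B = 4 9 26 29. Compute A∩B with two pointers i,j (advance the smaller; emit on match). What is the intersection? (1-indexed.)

intersection = []

[i=1,j=1] 3<4 → i++
[i=2,j=1] 17>4 → j++
[i=2,j=2] 17>9 → j++
[i=2,j=3] 17<26 → i++
[i=3,j=3] 25<26 → i++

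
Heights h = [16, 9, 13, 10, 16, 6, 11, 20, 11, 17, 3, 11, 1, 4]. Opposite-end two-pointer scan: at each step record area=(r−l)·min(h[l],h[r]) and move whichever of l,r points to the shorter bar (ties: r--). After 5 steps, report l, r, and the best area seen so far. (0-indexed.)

l=0 r=13: min(16,4)*13=52 best=52 *, r--
l=0 r=12: min(16,1)*12=12 best=52, r--
l=0 r=11: min(16,11)*11=121 best=121 *, r--
l=0 r=10: min(16,3)*10=30 best=121, r--
l=0 r=9: min(16,17)*9=144 best=144 *, l++

l=1, r=9, best area=144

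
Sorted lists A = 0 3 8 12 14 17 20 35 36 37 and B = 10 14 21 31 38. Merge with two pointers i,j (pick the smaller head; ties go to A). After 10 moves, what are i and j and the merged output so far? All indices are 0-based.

i=0 j=0: A[i]=0<=B[j]=10 take 0, i++
i=1 j=0: A[i]=3<=B[j]=10 take 3, i++
i=2 j=0: A[i]=8<=B[j]=10 take 8, i++
i=3 j=0: A[i]=12>B[j]=10 take 10, j++
i=3 j=1: A[i]=12<=B[j]=14 take 12, i++
i=4 j=1: A[i]=14<=B[j]=14 take 14, i++
i=5 j=1: A[i]=17>B[j]=14 take 14, j++
i=5 j=2: A[i]=17<=B[j]=21 take 17, i++
i=6 j=2: A[i]=20<=B[j]=21 take 20, i++
i=7 j=2: A[i]=35>B[j]=21 take 21, j++

i=7, j=3, merged so far=[0, 3, 8, 10, 12, 14, 14, 17, 20, 21]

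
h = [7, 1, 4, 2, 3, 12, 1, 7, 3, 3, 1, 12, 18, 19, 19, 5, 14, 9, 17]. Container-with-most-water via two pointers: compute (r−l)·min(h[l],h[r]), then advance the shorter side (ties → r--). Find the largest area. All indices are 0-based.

l=0 r=18: min(7,17)*18=126 best=126 *, l++
l=1 r=18: min(1,17)*17=17 best=126, l++
l=2 r=18: min(4,17)*16=64 best=126, l++
l=3 r=18: min(2,17)*15=30 best=126, l++
l=4 r=18: min(3,17)*14=42 best=126, l++
l=5 r=18: min(12,17)*13=156 best=156 *, l++
l=6 r=18: min(1,17)*12=12 best=156, l++
l=7 r=18: min(7,17)*11=77 best=156, l++
l=8 r=18: min(3,17)*10=30 best=156, l++
l=9 r=18: min(3,17)*9=27 best=156, l++
l=10 r=18: min(1,17)*8=8 best=156, l++
l=11 r=18: min(12,17)*7=84 best=156, l++
l=12 r=18: min(18,17)*6=102 best=156, r--
l=12 r=17: min(18,9)*5=45 best=156, r--
l=12 r=16: min(18,14)*4=56 best=156, r--
l=12 r=15: min(18,5)*3=15 best=156, r--
l=12 r=14: min(18,19)*2=36 best=156, l++
l=13 r=14: min(19,19)*1=19 best=156, r--

max area = 156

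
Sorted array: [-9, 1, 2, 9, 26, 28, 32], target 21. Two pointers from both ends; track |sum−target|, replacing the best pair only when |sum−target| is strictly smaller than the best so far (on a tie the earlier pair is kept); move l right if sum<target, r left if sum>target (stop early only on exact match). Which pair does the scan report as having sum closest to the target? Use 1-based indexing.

l=1 r=7: -9+32=23 d=2 *, r--
l=1 r=6: -9+28=19 d=2, l++
l=2 r=6: 1+28=29 d=8, r--
l=2 r=5: 1+26=27 d=6, r--
l=2 r=4: 1+9=10 d=11, l++
l=3 r=4: 2+9=11 d=10, l++

pair (-9, 32) with sum 23 (|Δ|=2)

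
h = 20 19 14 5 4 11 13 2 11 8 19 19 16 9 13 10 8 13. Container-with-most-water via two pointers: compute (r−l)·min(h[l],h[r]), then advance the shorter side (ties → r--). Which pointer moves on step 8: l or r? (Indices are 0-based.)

l=0 r=17: min(20,13)*17=221 best=221 *, r--
l=0 r=16: min(20,8)*16=128 best=221, r--
l=0 r=15: min(20,10)*15=150 best=221, r--
l=0 r=14: min(20,13)*14=182 best=221, r--
l=0 r=13: min(20,9)*13=117 best=221, r--
l=0 r=12: min(20,16)*12=192 best=221, r--
l=0 r=11: min(20,19)*11=209 best=221, r--
l=0 r=10: min(20,19)*10=190 best=221, r--

r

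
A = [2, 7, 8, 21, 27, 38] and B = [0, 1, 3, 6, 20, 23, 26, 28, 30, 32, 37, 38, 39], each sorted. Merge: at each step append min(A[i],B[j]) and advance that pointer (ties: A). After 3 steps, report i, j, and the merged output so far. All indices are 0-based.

i=1, j=2, merged so far=[0, 1, 2]

[i=0,j=0] A[i]=2>B[j]=0 take 0 → j++
[i=0,j=1] A[i]=2>B[j]=1 take 1 → j++
[i=0,j=2] A[i]=2<=B[j]=3 take 2 → i++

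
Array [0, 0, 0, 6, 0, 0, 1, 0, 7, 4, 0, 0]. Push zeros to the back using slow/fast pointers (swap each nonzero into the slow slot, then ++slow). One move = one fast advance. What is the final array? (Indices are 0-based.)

slow=0 fast=0: a[fast]=0, fast++
slow=0 fast=1: a[fast]=0, fast++
slow=0 fast=2: a[fast]=0, fast++
slow=0 fast=3: a[fast]=6≠0 swap→a[0]=6, slow++,fast++
slow=1 fast=4: a[fast]=0, fast++
slow=1 fast=5: a[fast]=0, fast++
slow=1 fast=6: a[fast]=1≠0 swap→a[1]=1, slow++,fast++
slow=2 fast=7: a[fast]=0, fast++
slow=2 fast=8: a[fast]=7≠0 swap→a[2]=7, slow++,fast++
slow=3 fast=9: a[fast]=4≠0 swap→a[3]=4, slow++,fast++
slow=4 fast=10: a[fast]=0, fast++
slow=4 fast=11: a[fast]=0, fast++

[6, 1, 7, 4, 0, 0, 0, 0, 0, 0, 0, 0]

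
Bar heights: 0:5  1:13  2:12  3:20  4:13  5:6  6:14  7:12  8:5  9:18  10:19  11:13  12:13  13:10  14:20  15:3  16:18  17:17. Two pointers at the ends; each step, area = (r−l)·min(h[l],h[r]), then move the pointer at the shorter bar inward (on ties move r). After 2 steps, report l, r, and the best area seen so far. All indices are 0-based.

l=0 r=17: min(5,17)*17=85 best=85 *, l++
l=1 r=17: min(13,17)*16=208 best=208 *, l++

l=2, r=17, best area=208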